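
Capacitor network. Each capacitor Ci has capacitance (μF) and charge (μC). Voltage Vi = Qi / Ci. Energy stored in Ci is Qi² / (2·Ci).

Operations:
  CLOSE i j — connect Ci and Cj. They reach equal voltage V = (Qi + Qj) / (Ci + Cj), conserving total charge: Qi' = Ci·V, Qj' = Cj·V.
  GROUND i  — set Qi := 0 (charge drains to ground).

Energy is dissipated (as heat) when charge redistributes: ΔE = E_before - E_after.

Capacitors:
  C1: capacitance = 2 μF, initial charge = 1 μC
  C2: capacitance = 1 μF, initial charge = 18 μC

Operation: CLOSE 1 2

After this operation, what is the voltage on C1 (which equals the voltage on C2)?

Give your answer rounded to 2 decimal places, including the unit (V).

Initial: C1(2μF, Q=1μC, V=0.50V), C2(1μF, Q=18μC, V=18.00V)
Op 1: CLOSE 1-2: Q_total=19.00, C_total=3.00, V=6.33; Q1=12.67, Q2=6.33; dissipated=102.083

Answer: 6.33 V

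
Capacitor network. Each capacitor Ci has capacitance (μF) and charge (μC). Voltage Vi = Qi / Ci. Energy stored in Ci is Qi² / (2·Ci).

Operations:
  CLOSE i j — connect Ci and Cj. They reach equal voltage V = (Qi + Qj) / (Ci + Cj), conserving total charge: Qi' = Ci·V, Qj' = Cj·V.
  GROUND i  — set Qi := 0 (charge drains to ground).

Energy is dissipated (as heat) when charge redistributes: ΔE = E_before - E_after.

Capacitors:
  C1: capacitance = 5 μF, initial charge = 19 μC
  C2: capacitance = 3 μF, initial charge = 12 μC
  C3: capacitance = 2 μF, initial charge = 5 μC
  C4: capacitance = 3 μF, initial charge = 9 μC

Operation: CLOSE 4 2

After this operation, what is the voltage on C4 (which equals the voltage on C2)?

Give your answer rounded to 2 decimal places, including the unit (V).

Initial: C1(5μF, Q=19μC, V=3.80V), C2(3μF, Q=12μC, V=4.00V), C3(2μF, Q=5μC, V=2.50V), C4(3μF, Q=9μC, V=3.00V)
Op 1: CLOSE 4-2: Q_total=21.00, C_total=6.00, V=3.50; Q4=10.50, Q2=10.50; dissipated=0.750

Answer: 3.50 V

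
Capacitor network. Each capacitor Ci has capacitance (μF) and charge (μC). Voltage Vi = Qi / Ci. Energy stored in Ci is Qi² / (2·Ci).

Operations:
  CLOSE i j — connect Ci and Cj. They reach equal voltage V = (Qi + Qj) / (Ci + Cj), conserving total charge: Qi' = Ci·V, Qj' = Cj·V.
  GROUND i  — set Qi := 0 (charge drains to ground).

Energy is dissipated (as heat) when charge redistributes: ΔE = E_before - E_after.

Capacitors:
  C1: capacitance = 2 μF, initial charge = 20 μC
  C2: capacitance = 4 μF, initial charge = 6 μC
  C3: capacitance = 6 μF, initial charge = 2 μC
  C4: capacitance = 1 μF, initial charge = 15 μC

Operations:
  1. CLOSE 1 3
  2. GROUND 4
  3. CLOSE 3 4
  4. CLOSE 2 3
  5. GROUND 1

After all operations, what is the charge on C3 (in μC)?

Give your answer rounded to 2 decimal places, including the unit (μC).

Answer: 12.09 μC

Derivation:
Initial: C1(2μF, Q=20μC, V=10.00V), C2(4μF, Q=6μC, V=1.50V), C3(6μF, Q=2μC, V=0.33V), C4(1μF, Q=15μC, V=15.00V)
Op 1: CLOSE 1-3: Q_total=22.00, C_total=8.00, V=2.75; Q1=5.50, Q3=16.50; dissipated=70.083
Op 2: GROUND 4: Q4=0; energy lost=112.500
Op 3: CLOSE 3-4: Q_total=16.50, C_total=7.00, V=2.36; Q3=14.14, Q4=2.36; dissipated=3.241
Op 4: CLOSE 2-3: Q_total=20.14, C_total=10.00, V=2.01; Q2=8.06, Q3=12.09; dissipated=0.882
Op 5: GROUND 1: Q1=0; energy lost=7.562
Final charges: Q1=0.00, Q2=8.06, Q3=12.09, Q4=2.36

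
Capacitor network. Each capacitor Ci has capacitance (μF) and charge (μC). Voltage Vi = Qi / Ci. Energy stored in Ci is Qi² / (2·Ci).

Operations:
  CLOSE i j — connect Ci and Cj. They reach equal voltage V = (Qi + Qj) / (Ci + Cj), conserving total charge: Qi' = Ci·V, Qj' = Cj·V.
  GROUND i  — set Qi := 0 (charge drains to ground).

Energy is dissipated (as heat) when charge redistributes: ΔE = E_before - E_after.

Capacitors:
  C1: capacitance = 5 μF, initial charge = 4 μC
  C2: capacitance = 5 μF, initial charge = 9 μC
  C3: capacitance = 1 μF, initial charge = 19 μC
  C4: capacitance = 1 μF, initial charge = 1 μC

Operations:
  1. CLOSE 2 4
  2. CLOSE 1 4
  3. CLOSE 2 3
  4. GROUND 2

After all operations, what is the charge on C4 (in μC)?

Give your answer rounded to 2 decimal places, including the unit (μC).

Answer: 0.94 μC

Derivation:
Initial: C1(5μF, Q=4μC, V=0.80V), C2(5μF, Q=9μC, V=1.80V), C3(1μF, Q=19μC, V=19.00V), C4(1μF, Q=1μC, V=1.00V)
Op 1: CLOSE 2-4: Q_total=10.00, C_total=6.00, V=1.67; Q2=8.33, Q4=1.67; dissipated=0.267
Op 2: CLOSE 1-4: Q_total=5.67, C_total=6.00, V=0.94; Q1=4.72, Q4=0.94; dissipated=0.313
Op 3: CLOSE 2-3: Q_total=27.33, C_total=6.00, V=4.56; Q2=22.78, Q3=4.56; dissipated=125.185
Op 4: GROUND 2: Q2=0; energy lost=51.883
Final charges: Q1=4.72, Q2=0.00, Q3=4.56, Q4=0.94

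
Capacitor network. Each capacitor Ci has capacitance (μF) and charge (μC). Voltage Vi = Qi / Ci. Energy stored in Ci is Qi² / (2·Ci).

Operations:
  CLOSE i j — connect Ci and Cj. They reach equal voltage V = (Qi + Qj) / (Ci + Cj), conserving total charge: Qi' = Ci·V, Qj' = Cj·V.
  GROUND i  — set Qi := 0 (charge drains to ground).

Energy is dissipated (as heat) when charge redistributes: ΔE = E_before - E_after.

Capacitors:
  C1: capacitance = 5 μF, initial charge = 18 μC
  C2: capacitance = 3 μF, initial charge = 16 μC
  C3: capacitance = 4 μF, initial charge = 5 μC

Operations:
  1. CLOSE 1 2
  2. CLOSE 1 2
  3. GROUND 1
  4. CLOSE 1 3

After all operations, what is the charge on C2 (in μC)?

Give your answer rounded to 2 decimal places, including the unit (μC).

Answer: 12.75 μC

Derivation:
Initial: C1(5μF, Q=18μC, V=3.60V), C2(3μF, Q=16μC, V=5.33V), C3(4μF, Q=5μC, V=1.25V)
Op 1: CLOSE 1-2: Q_total=34.00, C_total=8.00, V=4.25; Q1=21.25, Q2=12.75; dissipated=2.817
Op 2: CLOSE 1-2: Q_total=34.00, C_total=8.00, V=4.25; Q1=21.25, Q2=12.75; dissipated=0.000
Op 3: GROUND 1: Q1=0; energy lost=45.156
Op 4: CLOSE 1-3: Q_total=5.00, C_total=9.00, V=0.56; Q1=2.78, Q3=2.22; dissipated=1.736
Final charges: Q1=2.78, Q2=12.75, Q3=2.22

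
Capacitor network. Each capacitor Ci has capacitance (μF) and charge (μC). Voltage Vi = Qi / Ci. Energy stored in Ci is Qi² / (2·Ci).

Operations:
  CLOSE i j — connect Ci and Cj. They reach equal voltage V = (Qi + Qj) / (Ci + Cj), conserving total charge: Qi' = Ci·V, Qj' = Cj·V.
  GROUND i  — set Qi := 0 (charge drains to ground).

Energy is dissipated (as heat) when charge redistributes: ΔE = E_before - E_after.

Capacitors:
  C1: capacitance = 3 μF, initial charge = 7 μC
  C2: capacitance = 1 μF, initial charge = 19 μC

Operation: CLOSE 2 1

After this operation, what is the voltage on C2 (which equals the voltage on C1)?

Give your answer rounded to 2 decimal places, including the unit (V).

Initial: C1(3μF, Q=7μC, V=2.33V), C2(1μF, Q=19μC, V=19.00V)
Op 1: CLOSE 2-1: Q_total=26.00, C_total=4.00, V=6.50; Q2=6.50, Q1=19.50; dissipated=104.167

Answer: 6.50 V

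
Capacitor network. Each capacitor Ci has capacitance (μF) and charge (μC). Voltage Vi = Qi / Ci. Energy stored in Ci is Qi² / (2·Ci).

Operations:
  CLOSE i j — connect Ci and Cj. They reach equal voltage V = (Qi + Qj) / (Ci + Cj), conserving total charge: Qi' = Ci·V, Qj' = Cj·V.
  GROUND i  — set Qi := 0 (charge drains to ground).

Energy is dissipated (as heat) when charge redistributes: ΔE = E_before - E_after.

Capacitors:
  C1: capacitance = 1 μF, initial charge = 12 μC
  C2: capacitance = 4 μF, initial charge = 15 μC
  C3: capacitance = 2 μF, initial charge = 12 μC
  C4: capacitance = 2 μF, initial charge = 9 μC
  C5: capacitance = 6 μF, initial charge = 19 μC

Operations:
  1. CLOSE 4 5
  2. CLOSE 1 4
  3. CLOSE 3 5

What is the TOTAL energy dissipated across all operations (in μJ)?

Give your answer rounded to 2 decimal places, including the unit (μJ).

Initial: C1(1μF, Q=12μC, V=12.00V), C2(4μF, Q=15μC, V=3.75V), C3(2μF, Q=12μC, V=6.00V), C4(2μF, Q=9μC, V=4.50V), C5(6μF, Q=19μC, V=3.17V)
Op 1: CLOSE 4-5: Q_total=28.00, C_total=8.00, V=3.50; Q4=7.00, Q5=21.00; dissipated=1.333
Op 2: CLOSE 1-4: Q_total=19.00, C_total=3.00, V=6.33; Q1=6.33, Q4=12.67; dissipated=24.083
Op 3: CLOSE 3-5: Q_total=33.00, C_total=8.00, V=4.12; Q3=8.25, Q5=24.75; dissipated=4.688
Total dissipated: 30.104 μJ

Answer: 30.10 μJ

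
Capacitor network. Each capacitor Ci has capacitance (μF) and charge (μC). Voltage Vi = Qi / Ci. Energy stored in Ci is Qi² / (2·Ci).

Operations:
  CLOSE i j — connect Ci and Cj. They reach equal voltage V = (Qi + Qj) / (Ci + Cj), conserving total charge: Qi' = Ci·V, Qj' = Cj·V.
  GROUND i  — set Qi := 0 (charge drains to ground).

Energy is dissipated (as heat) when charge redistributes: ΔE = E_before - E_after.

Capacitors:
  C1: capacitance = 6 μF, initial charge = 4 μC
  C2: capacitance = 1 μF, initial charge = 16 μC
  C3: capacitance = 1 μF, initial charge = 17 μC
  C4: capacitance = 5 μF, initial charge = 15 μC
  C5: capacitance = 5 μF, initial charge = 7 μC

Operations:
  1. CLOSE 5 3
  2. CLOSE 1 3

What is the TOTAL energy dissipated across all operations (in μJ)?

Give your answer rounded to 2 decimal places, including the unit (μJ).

Initial: C1(6μF, Q=4μC, V=0.67V), C2(1μF, Q=16μC, V=16.00V), C3(1μF, Q=17μC, V=17.00V), C4(5μF, Q=15μC, V=3.00V), C5(5μF, Q=7μC, V=1.40V)
Op 1: CLOSE 5-3: Q_total=24.00, C_total=6.00, V=4.00; Q5=20.00, Q3=4.00; dissipated=101.400
Op 2: CLOSE 1-3: Q_total=8.00, C_total=7.00, V=1.14; Q1=6.86, Q3=1.14; dissipated=4.762
Total dissipated: 106.162 μJ

Answer: 106.16 μJ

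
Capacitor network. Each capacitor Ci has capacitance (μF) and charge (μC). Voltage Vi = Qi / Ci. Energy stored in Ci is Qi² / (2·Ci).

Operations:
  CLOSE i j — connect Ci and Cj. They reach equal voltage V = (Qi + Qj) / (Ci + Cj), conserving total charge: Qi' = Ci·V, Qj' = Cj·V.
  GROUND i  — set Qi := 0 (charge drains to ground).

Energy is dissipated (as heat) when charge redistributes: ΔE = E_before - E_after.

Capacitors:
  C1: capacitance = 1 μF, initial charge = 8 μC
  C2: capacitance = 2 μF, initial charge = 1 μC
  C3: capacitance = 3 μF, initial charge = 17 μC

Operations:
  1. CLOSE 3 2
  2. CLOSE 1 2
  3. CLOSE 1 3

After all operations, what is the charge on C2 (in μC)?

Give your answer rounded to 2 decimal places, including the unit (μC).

Answer: 10.13 μC

Derivation:
Initial: C1(1μF, Q=8μC, V=8.00V), C2(2μF, Q=1μC, V=0.50V), C3(3μF, Q=17μC, V=5.67V)
Op 1: CLOSE 3-2: Q_total=18.00, C_total=5.00, V=3.60; Q3=10.80, Q2=7.20; dissipated=16.017
Op 2: CLOSE 1-2: Q_total=15.20, C_total=3.00, V=5.07; Q1=5.07, Q2=10.13; dissipated=6.453
Op 3: CLOSE 1-3: Q_total=15.87, C_total=4.00, V=3.97; Q1=3.97, Q3=11.90; dissipated=0.807
Final charges: Q1=3.97, Q2=10.13, Q3=11.90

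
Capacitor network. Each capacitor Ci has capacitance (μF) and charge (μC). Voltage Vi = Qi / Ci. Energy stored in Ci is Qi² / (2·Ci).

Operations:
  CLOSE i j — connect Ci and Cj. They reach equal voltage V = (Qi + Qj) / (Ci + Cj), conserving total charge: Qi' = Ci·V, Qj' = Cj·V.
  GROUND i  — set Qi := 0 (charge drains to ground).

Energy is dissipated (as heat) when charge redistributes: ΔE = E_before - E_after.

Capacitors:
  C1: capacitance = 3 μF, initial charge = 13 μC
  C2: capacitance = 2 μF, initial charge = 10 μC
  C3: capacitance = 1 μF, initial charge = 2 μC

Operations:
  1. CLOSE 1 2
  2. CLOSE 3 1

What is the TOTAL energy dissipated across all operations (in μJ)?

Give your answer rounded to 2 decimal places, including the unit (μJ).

Answer: 2.80 μJ

Derivation:
Initial: C1(3μF, Q=13μC, V=4.33V), C2(2μF, Q=10μC, V=5.00V), C3(1μF, Q=2μC, V=2.00V)
Op 1: CLOSE 1-2: Q_total=23.00, C_total=5.00, V=4.60; Q1=13.80, Q2=9.20; dissipated=0.267
Op 2: CLOSE 3-1: Q_total=15.80, C_total=4.00, V=3.95; Q3=3.95, Q1=11.85; dissipated=2.535
Total dissipated: 2.802 μJ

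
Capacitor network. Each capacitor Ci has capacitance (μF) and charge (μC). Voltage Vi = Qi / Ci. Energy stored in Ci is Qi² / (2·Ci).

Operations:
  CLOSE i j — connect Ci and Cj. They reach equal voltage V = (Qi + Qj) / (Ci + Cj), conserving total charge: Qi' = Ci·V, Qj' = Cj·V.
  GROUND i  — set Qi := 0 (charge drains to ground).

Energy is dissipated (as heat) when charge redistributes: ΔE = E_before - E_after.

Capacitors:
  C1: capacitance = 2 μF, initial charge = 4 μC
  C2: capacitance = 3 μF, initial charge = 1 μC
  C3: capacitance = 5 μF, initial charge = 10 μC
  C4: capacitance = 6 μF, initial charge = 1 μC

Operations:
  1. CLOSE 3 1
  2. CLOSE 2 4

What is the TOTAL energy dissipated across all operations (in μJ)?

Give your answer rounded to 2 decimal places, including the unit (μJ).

Answer: 0.03 μJ

Derivation:
Initial: C1(2μF, Q=4μC, V=2.00V), C2(3μF, Q=1μC, V=0.33V), C3(5μF, Q=10μC, V=2.00V), C4(6μF, Q=1μC, V=0.17V)
Op 1: CLOSE 3-1: Q_total=14.00, C_total=7.00, V=2.00; Q3=10.00, Q1=4.00; dissipated=0.000
Op 2: CLOSE 2-4: Q_total=2.00, C_total=9.00, V=0.22; Q2=0.67, Q4=1.33; dissipated=0.028
Total dissipated: 0.028 μJ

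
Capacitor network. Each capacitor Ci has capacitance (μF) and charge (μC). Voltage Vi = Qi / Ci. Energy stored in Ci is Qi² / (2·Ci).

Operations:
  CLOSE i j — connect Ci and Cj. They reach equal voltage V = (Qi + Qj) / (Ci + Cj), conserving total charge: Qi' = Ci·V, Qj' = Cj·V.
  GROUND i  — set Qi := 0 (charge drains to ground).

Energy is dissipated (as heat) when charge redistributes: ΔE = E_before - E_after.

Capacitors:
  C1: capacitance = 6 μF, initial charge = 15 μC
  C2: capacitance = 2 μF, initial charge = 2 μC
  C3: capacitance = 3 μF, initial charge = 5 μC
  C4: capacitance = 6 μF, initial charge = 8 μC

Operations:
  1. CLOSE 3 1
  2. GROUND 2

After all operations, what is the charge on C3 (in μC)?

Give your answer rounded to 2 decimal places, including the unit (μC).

Answer: 6.67 μC

Derivation:
Initial: C1(6μF, Q=15μC, V=2.50V), C2(2μF, Q=2μC, V=1.00V), C3(3μF, Q=5μC, V=1.67V), C4(6μF, Q=8μC, V=1.33V)
Op 1: CLOSE 3-1: Q_total=20.00, C_total=9.00, V=2.22; Q3=6.67, Q1=13.33; dissipated=0.694
Op 2: GROUND 2: Q2=0; energy lost=1.000
Final charges: Q1=13.33, Q2=0.00, Q3=6.67, Q4=8.00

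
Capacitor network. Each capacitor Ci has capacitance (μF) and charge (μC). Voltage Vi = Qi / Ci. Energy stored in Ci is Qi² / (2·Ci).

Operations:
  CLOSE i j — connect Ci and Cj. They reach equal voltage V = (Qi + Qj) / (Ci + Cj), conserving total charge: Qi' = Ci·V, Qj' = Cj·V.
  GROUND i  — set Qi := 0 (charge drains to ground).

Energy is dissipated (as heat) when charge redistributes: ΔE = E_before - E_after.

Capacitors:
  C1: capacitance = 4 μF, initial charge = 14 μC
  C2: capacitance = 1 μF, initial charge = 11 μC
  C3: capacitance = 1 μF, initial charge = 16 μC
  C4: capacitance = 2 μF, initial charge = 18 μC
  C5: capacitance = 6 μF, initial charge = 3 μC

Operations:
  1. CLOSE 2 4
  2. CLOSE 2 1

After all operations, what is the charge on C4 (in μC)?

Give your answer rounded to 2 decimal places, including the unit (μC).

Answer: 19.33 μC

Derivation:
Initial: C1(4μF, Q=14μC, V=3.50V), C2(1μF, Q=11μC, V=11.00V), C3(1μF, Q=16μC, V=16.00V), C4(2μF, Q=18μC, V=9.00V), C5(6μF, Q=3μC, V=0.50V)
Op 1: CLOSE 2-4: Q_total=29.00, C_total=3.00, V=9.67; Q2=9.67, Q4=19.33; dissipated=1.333
Op 2: CLOSE 2-1: Q_total=23.67, C_total=5.00, V=4.73; Q2=4.73, Q1=18.93; dissipated=15.211
Final charges: Q1=18.93, Q2=4.73, Q3=16.00, Q4=19.33, Q5=3.00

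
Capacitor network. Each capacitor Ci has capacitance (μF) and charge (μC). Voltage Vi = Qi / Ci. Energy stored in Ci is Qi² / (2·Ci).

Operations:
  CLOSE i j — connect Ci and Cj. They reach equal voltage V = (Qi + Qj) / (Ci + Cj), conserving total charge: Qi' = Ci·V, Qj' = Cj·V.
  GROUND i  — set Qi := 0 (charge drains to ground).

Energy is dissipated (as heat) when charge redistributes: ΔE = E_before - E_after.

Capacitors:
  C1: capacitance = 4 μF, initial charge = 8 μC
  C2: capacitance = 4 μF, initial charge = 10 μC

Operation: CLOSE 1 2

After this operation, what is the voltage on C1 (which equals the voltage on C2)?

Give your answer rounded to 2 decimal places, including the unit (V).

Answer: 2.25 V

Derivation:
Initial: C1(4μF, Q=8μC, V=2.00V), C2(4μF, Q=10μC, V=2.50V)
Op 1: CLOSE 1-2: Q_total=18.00, C_total=8.00, V=2.25; Q1=9.00, Q2=9.00; dissipated=0.250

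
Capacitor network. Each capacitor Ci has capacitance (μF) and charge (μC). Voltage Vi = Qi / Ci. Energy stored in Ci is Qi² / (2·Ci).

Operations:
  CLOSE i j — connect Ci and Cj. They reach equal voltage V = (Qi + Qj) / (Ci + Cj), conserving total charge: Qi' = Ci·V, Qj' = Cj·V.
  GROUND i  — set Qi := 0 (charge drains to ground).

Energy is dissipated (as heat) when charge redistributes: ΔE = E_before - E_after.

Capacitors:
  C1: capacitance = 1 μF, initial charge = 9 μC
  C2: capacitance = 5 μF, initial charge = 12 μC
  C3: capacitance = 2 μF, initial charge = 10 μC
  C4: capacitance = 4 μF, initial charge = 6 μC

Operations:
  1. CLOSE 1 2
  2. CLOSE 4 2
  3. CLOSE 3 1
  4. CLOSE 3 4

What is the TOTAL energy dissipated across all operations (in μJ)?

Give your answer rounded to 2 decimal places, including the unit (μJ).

Answer: 25.72 μJ

Derivation:
Initial: C1(1μF, Q=9μC, V=9.00V), C2(5μF, Q=12μC, V=2.40V), C3(2μF, Q=10μC, V=5.00V), C4(4μF, Q=6μC, V=1.50V)
Op 1: CLOSE 1-2: Q_total=21.00, C_total=6.00, V=3.50; Q1=3.50, Q2=17.50; dissipated=18.150
Op 2: CLOSE 4-2: Q_total=23.50, C_total=9.00, V=2.61; Q4=10.44, Q2=13.06; dissipated=4.444
Op 3: CLOSE 3-1: Q_total=13.50, C_total=3.00, V=4.50; Q3=9.00, Q1=4.50; dissipated=0.750
Op 4: CLOSE 3-4: Q_total=19.44, C_total=6.00, V=3.24; Q3=6.48, Q4=12.96; dissipated=2.379
Total dissipated: 25.723 μJ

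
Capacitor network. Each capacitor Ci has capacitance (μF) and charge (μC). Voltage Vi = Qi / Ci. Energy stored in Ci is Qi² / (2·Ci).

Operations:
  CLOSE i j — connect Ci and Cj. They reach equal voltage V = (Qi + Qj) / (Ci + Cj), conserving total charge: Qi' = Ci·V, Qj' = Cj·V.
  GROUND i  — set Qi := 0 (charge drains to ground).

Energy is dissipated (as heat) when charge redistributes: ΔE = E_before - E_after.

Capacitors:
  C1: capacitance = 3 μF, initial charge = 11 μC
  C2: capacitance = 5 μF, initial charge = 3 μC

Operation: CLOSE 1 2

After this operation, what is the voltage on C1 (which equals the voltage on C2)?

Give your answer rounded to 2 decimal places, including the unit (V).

Initial: C1(3μF, Q=11μC, V=3.67V), C2(5μF, Q=3μC, V=0.60V)
Op 1: CLOSE 1-2: Q_total=14.00, C_total=8.00, V=1.75; Q1=5.25, Q2=8.75; dissipated=8.817

Answer: 1.75 V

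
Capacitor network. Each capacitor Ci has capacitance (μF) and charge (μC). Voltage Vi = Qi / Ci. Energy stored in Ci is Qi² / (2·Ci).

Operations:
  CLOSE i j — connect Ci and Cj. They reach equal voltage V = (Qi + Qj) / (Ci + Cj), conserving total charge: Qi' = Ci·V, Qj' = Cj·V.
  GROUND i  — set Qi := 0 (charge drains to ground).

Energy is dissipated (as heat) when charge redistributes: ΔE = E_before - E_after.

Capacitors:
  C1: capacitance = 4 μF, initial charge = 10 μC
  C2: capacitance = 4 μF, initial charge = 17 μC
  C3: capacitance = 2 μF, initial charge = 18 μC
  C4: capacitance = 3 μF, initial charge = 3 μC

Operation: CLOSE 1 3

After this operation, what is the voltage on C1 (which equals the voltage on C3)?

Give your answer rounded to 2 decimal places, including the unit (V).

Initial: C1(4μF, Q=10μC, V=2.50V), C2(4μF, Q=17μC, V=4.25V), C3(2μF, Q=18μC, V=9.00V), C4(3μF, Q=3μC, V=1.00V)
Op 1: CLOSE 1-3: Q_total=28.00, C_total=6.00, V=4.67; Q1=18.67, Q3=9.33; dissipated=28.167

Answer: 4.67 V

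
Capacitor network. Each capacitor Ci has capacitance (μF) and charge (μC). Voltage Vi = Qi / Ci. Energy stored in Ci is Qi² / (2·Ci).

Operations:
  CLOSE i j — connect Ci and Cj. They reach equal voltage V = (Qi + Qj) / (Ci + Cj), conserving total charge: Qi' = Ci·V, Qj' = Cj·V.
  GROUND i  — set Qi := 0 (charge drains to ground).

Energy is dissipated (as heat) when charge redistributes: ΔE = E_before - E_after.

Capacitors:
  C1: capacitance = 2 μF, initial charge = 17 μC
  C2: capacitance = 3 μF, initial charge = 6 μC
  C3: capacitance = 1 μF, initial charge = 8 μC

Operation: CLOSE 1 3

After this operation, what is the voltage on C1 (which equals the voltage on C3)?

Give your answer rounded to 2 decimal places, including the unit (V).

Initial: C1(2μF, Q=17μC, V=8.50V), C2(3μF, Q=6μC, V=2.00V), C3(1μF, Q=8μC, V=8.00V)
Op 1: CLOSE 1-3: Q_total=25.00, C_total=3.00, V=8.33; Q1=16.67, Q3=8.33; dissipated=0.083

Answer: 8.33 V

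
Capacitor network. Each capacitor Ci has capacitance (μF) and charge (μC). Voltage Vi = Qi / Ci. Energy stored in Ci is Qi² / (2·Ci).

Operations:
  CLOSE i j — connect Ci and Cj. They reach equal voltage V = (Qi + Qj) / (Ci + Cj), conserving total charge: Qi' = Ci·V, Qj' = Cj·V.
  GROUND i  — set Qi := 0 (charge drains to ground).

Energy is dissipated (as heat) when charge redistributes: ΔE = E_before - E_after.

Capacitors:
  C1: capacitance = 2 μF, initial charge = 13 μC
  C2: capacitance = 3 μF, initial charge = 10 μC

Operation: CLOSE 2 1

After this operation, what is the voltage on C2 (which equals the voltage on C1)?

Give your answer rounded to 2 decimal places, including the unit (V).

Initial: C1(2μF, Q=13μC, V=6.50V), C2(3μF, Q=10μC, V=3.33V)
Op 1: CLOSE 2-1: Q_total=23.00, C_total=5.00, V=4.60; Q2=13.80, Q1=9.20; dissipated=6.017

Answer: 4.60 V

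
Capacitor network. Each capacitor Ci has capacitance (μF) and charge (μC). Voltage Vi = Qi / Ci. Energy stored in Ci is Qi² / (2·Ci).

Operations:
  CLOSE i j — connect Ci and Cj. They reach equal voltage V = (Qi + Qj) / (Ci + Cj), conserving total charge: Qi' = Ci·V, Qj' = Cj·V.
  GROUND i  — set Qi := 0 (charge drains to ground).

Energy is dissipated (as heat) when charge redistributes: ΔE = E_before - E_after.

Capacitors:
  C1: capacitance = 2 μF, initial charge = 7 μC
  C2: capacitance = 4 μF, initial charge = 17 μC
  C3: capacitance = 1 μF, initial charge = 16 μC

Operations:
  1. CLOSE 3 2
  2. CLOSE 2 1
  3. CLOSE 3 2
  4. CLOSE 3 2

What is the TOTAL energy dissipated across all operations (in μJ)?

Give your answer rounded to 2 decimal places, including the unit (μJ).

Answer: 62.06 μJ

Derivation:
Initial: C1(2μF, Q=7μC, V=3.50V), C2(4μF, Q=17μC, V=4.25V), C3(1μF, Q=16μC, V=16.00V)
Op 1: CLOSE 3-2: Q_total=33.00, C_total=5.00, V=6.60; Q3=6.60, Q2=26.40; dissipated=55.225
Op 2: CLOSE 2-1: Q_total=33.40, C_total=6.00, V=5.57; Q2=22.27, Q1=11.13; dissipated=6.407
Op 3: CLOSE 3-2: Q_total=28.87, C_total=5.00, V=5.77; Q3=5.77, Q2=23.09; dissipated=0.427
Op 4: CLOSE 3-2: Q_total=28.87, C_total=5.00, V=5.77; Q3=5.77, Q2=23.09; dissipated=0.000
Total dissipated: 62.059 μJ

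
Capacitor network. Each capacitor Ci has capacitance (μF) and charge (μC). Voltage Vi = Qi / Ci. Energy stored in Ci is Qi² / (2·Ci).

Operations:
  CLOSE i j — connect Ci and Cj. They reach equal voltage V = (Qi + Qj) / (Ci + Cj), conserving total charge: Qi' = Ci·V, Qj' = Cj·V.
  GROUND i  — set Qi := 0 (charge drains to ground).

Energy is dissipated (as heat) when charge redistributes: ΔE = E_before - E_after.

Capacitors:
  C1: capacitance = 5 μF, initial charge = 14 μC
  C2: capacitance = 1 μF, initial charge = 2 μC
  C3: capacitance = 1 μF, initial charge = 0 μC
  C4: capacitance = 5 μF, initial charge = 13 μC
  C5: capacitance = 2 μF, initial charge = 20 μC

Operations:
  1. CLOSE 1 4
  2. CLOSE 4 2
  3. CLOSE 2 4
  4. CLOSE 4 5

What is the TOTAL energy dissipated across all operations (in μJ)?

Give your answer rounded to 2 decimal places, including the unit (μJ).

Answer: 39.54 μJ

Derivation:
Initial: C1(5μF, Q=14μC, V=2.80V), C2(1μF, Q=2μC, V=2.00V), C3(1μF, Q=0μC, V=0.00V), C4(5μF, Q=13μC, V=2.60V), C5(2μF, Q=20μC, V=10.00V)
Op 1: CLOSE 1-4: Q_total=27.00, C_total=10.00, V=2.70; Q1=13.50, Q4=13.50; dissipated=0.050
Op 2: CLOSE 4-2: Q_total=15.50, C_total=6.00, V=2.58; Q4=12.92, Q2=2.58; dissipated=0.204
Op 3: CLOSE 2-4: Q_total=15.50, C_total=6.00, V=2.58; Q2=2.58, Q4=12.92; dissipated=0.000
Op 4: CLOSE 4-5: Q_total=32.92, C_total=7.00, V=4.70; Q4=23.51, Q5=9.40; dissipated=39.291
Total dissipated: 39.545 μJ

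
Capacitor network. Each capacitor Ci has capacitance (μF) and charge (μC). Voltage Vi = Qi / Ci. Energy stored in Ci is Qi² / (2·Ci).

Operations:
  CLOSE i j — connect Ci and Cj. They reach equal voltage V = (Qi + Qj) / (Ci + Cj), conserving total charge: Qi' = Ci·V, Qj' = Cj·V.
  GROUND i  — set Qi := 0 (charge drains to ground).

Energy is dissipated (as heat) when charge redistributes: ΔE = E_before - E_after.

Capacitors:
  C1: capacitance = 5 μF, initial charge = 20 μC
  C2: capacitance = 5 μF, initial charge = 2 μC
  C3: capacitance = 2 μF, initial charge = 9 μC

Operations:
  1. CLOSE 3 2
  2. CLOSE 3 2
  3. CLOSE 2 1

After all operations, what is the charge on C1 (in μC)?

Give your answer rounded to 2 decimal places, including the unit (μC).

Initial: C1(5μF, Q=20μC, V=4.00V), C2(5μF, Q=2μC, V=0.40V), C3(2μF, Q=9μC, V=4.50V)
Op 1: CLOSE 3-2: Q_total=11.00, C_total=7.00, V=1.57; Q3=3.14, Q2=7.86; dissipated=12.007
Op 2: CLOSE 3-2: Q_total=11.00, C_total=7.00, V=1.57; Q3=3.14, Q2=7.86; dissipated=0.000
Op 3: CLOSE 2-1: Q_total=27.86, C_total=10.00, V=2.79; Q2=13.93, Q1=13.93; dissipated=7.372
Final charges: Q1=13.93, Q2=13.93, Q3=3.14

Answer: 13.93 μC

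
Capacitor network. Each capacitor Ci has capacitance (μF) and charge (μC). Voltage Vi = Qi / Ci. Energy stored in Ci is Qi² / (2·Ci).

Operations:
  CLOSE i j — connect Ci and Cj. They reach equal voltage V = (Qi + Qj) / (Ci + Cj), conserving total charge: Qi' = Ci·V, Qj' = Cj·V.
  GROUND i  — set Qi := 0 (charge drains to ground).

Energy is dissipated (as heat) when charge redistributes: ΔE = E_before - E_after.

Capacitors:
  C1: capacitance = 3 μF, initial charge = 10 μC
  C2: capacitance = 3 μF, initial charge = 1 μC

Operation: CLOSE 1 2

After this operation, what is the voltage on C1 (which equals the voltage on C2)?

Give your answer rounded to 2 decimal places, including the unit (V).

Initial: C1(3μF, Q=10μC, V=3.33V), C2(3μF, Q=1μC, V=0.33V)
Op 1: CLOSE 1-2: Q_total=11.00, C_total=6.00, V=1.83; Q1=5.50, Q2=5.50; dissipated=6.750

Answer: 1.83 V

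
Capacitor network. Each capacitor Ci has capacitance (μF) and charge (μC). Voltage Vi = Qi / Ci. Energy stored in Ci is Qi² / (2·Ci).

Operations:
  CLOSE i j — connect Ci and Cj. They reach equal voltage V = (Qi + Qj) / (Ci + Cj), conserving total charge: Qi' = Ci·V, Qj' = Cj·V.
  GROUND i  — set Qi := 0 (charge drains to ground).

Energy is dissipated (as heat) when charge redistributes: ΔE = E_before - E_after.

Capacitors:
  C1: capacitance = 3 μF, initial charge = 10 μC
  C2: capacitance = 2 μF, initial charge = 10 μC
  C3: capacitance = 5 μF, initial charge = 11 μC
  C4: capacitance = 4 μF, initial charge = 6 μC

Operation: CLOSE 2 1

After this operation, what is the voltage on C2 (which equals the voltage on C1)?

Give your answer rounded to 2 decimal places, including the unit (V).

Answer: 4.00 V

Derivation:
Initial: C1(3μF, Q=10μC, V=3.33V), C2(2μF, Q=10μC, V=5.00V), C3(5μF, Q=11μC, V=2.20V), C4(4μF, Q=6μC, V=1.50V)
Op 1: CLOSE 2-1: Q_total=20.00, C_total=5.00, V=4.00; Q2=8.00, Q1=12.00; dissipated=1.667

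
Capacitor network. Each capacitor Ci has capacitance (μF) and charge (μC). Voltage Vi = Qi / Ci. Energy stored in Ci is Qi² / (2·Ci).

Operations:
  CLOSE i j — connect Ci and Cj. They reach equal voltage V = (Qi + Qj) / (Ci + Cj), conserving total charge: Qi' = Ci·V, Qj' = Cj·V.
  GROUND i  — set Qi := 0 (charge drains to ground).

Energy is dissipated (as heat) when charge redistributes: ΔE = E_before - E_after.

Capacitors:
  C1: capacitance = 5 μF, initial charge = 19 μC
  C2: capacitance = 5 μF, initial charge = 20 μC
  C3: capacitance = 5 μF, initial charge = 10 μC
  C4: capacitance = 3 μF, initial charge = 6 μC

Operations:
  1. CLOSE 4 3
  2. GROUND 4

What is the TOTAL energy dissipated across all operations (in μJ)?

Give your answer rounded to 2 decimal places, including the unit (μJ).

Answer: 6.00 μJ

Derivation:
Initial: C1(5μF, Q=19μC, V=3.80V), C2(5μF, Q=20μC, V=4.00V), C3(5μF, Q=10μC, V=2.00V), C4(3μF, Q=6μC, V=2.00V)
Op 1: CLOSE 4-3: Q_total=16.00, C_total=8.00, V=2.00; Q4=6.00, Q3=10.00; dissipated=0.000
Op 2: GROUND 4: Q4=0; energy lost=6.000
Total dissipated: 6.000 μJ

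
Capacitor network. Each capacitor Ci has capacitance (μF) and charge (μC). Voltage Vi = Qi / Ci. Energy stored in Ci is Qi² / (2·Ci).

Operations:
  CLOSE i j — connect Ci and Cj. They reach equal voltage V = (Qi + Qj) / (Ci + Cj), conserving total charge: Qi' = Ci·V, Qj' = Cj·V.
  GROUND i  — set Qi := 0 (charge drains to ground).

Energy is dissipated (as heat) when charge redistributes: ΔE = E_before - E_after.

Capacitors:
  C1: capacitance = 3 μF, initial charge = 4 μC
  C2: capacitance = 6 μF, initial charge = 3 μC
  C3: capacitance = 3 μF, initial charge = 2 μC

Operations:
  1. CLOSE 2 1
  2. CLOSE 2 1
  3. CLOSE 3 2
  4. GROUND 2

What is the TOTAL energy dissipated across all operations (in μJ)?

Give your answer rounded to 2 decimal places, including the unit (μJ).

Initial: C1(3μF, Q=4μC, V=1.33V), C2(6μF, Q=3μC, V=0.50V), C3(3μF, Q=2μC, V=0.67V)
Op 1: CLOSE 2-1: Q_total=7.00, C_total=9.00, V=0.78; Q2=4.67, Q1=2.33; dissipated=0.694
Op 2: CLOSE 2-1: Q_total=7.00, C_total=9.00, V=0.78; Q2=4.67, Q1=2.33; dissipated=0.000
Op 3: CLOSE 3-2: Q_total=6.67, C_total=9.00, V=0.74; Q3=2.22, Q2=4.44; dissipated=0.012
Op 4: GROUND 2: Q2=0; energy lost=1.646
Total dissipated: 2.353 μJ

Answer: 2.35 μJ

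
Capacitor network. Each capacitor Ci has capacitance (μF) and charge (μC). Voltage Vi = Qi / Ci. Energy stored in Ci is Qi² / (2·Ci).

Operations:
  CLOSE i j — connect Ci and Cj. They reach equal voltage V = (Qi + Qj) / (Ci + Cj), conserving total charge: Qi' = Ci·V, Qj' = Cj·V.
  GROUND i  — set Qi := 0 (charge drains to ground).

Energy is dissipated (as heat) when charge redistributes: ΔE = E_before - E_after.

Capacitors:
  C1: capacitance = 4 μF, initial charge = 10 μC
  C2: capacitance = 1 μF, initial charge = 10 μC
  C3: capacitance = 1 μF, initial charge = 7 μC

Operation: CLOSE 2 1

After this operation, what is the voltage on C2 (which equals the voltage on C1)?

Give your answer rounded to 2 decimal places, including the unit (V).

Answer: 4.00 V

Derivation:
Initial: C1(4μF, Q=10μC, V=2.50V), C2(1μF, Q=10μC, V=10.00V), C3(1μF, Q=7μC, V=7.00V)
Op 1: CLOSE 2-1: Q_total=20.00, C_total=5.00, V=4.00; Q2=4.00, Q1=16.00; dissipated=22.500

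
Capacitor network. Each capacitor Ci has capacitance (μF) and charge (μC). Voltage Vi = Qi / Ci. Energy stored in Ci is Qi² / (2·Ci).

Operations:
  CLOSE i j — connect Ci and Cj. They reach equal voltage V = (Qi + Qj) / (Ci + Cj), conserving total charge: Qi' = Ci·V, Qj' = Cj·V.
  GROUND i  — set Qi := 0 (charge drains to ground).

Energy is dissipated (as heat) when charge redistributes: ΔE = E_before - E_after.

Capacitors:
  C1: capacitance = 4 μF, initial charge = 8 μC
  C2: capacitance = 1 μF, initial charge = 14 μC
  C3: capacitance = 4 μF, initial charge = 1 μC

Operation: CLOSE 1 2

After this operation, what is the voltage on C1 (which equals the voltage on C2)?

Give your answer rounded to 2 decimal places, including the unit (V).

Initial: C1(4μF, Q=8μC, V=2.00V), C2(1μF, Q=14μC, V=14.00V), C3(4μF, Q=1μC, V=0.25V)
Op 1: CLOSE 1-2: Q_total=22.00, C_total=5.00, V=4.40; Q1=17.60, Q2=4.40; dissipated=57.600

Answer: 4.40 V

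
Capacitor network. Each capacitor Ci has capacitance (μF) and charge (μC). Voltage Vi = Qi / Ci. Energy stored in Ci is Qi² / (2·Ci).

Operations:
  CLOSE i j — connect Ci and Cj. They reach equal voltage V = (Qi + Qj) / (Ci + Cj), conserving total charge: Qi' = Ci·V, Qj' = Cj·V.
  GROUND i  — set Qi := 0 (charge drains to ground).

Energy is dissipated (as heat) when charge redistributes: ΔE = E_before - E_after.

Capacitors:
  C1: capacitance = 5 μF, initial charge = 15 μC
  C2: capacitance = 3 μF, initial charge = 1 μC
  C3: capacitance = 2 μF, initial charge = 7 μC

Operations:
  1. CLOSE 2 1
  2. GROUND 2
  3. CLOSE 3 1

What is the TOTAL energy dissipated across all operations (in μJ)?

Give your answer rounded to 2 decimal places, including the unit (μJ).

Answer: 14.27 μJ

Derivation:
Initial: C1(5μF, Q=15μC, V=3.00V), C2(3μF, Q=1μC, V=0.33V), C3(2μF, Q=7μC, V=3.50V)
Op 1: CLOSE 2-1: Q_total=16.00, C_total=8.00, V=2.00; Q2=6.00, Q1=10.00; dissipated=6.667
Op 2: GROUND 2: Q2=0; energy lost=6.000
Op 3: CLOSE 3-1: Q_total=17.00, C_total=7.00, V=2.43; Q3=4.86, Q1=12.14; dissipated=1.607
Total dissipated: 14.274 μJ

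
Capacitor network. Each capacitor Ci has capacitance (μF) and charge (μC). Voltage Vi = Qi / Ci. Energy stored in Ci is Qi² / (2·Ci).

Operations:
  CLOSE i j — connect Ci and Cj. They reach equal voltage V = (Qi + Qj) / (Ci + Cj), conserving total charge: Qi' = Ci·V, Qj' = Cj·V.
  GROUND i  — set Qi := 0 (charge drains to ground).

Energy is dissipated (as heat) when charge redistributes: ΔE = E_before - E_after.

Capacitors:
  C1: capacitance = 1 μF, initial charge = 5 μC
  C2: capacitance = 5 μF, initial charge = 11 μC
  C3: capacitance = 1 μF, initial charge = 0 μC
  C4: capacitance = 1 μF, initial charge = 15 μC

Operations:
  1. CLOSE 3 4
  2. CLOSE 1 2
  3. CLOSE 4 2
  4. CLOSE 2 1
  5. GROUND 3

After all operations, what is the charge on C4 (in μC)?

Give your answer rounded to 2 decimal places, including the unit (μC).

Initial: C1(1μF, Q=5μC, V=5.00V), C2(5μF, Q=11μC, V=2.20V), C3(1μF, Q=0μC, V=0.00V), C4(1μF, Q=15μC, V=15.00V)
Op 1: CLOSE 3-4: Q_total=15.00, C_total=2.00, V=7.50; Q3=7.50, Q4=7.50; dissipated=56.250
Op 2: CLOSE 1-2: Q_total=16.00, C_total=6.00, V=2.67; Q1=2.67, Q2=13.33; dissipated=3.267
Op 3: CLOSE 4-2: Q_total=20.83, C_total=6.00, V=3.47; Q4=3.47, Q2=17.36; dissipated=9.734
Op 4: CLOSE 2-1: Q_total=20.03, C_total=6.00, V=3.34; Q2=16.69, Q1=3.34; dissipated=0.270
Op 5: GROUND 3: Q3=0; energy lost=28.125
Final charges: Q1=3.34, Q2=16.69, Q3=0.00, Q4=3.47

Answer: 3.47 μC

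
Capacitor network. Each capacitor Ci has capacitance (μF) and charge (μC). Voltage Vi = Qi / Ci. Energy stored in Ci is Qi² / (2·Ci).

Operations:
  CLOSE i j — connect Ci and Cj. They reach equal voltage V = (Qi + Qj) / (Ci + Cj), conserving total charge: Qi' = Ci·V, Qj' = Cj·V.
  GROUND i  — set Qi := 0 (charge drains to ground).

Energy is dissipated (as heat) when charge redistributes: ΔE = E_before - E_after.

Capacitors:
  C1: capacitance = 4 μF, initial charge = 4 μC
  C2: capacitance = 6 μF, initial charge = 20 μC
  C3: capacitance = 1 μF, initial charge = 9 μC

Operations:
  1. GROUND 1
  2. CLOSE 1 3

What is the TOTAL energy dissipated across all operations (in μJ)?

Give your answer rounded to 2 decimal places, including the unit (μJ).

Answer: 34.40 μJ

Derivation:
Initial: C1(4μF, Q=4μC, V=1.00V), C2(6μF, Q=20μC, V=3.33V), C3(1μF, Q=9μC, V=9.00V)
Op 1: GROUND 1: Q1=0; energy lost=2.000
Op 2: CLOSE 1-3: Q_total=9.00, C_total=5.00, V=1.80; Q1=7.20, Q3=1.80; dissipated=32.400
Total dissipated: 34.400 μJ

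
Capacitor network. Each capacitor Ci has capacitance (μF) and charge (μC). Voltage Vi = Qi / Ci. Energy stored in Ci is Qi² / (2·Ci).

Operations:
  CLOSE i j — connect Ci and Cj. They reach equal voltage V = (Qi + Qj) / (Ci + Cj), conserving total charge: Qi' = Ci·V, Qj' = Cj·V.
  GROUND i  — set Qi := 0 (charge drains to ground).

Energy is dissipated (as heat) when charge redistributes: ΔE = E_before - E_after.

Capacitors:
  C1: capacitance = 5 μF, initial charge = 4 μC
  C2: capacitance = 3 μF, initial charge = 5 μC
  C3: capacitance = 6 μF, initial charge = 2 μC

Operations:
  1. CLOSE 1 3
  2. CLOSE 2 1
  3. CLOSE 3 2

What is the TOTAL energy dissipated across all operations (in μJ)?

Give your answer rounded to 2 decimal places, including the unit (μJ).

Initial: C1(5μF, Q=4μC, V=0.80V), C2(3μF, Q=5μC, V=1.67V), C3(6μF, Q=2μC, V=0.33V)
Op 1: CLOSE 1-3: Q_total=6.00, C_total=11.00, V=0.55; Q1=2.73, Q3=3.27; dissipated=0.297
Op 2: CLOSE 2-1: Q_total=7.73, C_total=8.00, V=0.97; Q2=2.90, Q1=4.83; dissipated=1.179
Op 3: CLOSE 3-2: Q_total=6.17, C_total=9.00, V=0.69; Q3=4.11, Q2=2.06; dissipated=0.177
Total dissipated: 1.652 μJ

Answer: 1.65 μJ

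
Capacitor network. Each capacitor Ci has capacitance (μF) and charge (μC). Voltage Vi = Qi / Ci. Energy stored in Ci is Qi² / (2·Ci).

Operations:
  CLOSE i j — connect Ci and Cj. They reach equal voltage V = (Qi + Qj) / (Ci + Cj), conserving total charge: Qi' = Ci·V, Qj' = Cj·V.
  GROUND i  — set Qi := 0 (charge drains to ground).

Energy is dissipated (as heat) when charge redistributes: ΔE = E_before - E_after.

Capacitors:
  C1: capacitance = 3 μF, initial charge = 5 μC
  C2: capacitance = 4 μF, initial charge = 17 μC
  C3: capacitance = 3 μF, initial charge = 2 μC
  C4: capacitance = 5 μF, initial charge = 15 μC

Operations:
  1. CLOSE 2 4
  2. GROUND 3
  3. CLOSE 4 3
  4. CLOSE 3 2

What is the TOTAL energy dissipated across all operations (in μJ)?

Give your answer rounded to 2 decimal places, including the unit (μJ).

Initial: C1(3μF, Q=5μC, V=1.67V), C2(4μF, Q=17μC, V=4.25V), C3(3μF, Q=2μC, V=0.67V), C4(5μF, Q=15μC, V=3.00V)
Op 1: CLOSE 2-4: Q_total=32.00, C_total=9.00, V=3.56; Q2=14.22, Q4=17.78; dissipated=1.736
Op 2: GROUND 3: Q3=0; energy lost=0.667
Op 3: CLOSE 4-3: Q_total=17.78, C_total=8.00, V=2.22; Q4=11.11, Q3=6.67; dissipated=11.852
Op 4: CLOSE 3-2: Q_total=20.89, C_total=7.00, V=2.98; Q3=8.95, Q2=11.94; dissipated=1.524
Total dissipated: 15.778 μJ

Answer: 15.78 μJ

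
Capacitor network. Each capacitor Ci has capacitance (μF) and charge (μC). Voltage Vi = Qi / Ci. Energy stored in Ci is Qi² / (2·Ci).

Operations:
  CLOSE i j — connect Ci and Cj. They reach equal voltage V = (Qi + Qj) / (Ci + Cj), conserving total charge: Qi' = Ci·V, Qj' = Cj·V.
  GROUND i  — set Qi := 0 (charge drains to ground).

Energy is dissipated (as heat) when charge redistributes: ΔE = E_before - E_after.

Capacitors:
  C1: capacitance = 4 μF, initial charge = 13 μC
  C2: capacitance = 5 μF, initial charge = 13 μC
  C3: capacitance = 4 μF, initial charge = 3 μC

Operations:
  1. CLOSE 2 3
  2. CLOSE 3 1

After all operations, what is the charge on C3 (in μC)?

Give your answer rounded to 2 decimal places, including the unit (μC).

Answer: 10.06 μC

Derivation:
Initial: C1(4μF, Q=13μC, V=3.25V), C2(5μF, Q=13μC, V=2.60V), C3(4μF, Q=3μC, V=0.75V)
Op 1: CLOSE 2-3: Q_total=16.00, C_total=9.00, V=1.78; Q2=8.89, Q3=7.11; dissipated=3.803
Op 2: CLOSE 3-1: Q_total=20.11, C_total=8.00, V=2.51; Q3=10.06, Q1=10.06; dissipated=2.167
Final charges: Q1=10.06, Q2=8.89, Q3=10.06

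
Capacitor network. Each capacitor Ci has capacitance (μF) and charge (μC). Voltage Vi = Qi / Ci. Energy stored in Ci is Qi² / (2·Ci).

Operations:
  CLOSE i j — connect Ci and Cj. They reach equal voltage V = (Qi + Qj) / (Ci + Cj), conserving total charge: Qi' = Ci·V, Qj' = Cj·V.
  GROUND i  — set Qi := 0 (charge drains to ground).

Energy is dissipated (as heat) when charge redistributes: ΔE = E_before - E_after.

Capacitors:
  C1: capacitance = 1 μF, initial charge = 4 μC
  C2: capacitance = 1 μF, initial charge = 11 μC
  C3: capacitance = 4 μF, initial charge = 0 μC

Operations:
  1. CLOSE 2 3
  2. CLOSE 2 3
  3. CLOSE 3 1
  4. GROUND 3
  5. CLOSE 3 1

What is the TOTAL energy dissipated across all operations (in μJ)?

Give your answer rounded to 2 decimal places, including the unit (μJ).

Answer: 65.42 μJ

Derivation:
Initial: C1(1μF, Q=4μC, V=4.00V), C2(1μF, Q=11μC, V=11.00V), C3(4μF, Q=0μC, V=0.00V)
Op 1: CLOSE 2-3: Q_total=11.00, C_total=5.00, V=2.20; Q2=2.20, Q3=8.80; dissipated=48.400
Op 2: CLOSE 2-3: Q_total=11.00, C_total=5.00, V=2.20; Q2=2.20, Q3=8.80; dissipated=0.000
Op 3: CLOSE 3-1: Q_total=12.80, C_total=5.00, V=2.56; Q3=10.24, Q1=2.56; dissipated=1.296
Op 4: GROUND 3: Q3=0; energy lost=13.107
Op 5: CLOSE 3-1: Q_total=2.56, C_total=5.00, V=0.51; Q3=2.05, Q1=0.51; dissipated=2.621
Total dissipated: 65.425 μJ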